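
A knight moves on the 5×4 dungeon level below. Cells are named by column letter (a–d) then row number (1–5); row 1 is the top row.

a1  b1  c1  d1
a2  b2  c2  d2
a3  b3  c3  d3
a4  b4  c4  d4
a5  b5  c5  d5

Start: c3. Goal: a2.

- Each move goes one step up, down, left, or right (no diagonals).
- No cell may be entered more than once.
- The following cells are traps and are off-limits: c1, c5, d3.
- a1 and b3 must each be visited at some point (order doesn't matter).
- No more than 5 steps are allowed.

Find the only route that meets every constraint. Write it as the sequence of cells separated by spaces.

c3 b3 b2 b1 a1 a2

Any route must reach a1 and b3 and still end at a2 within 5 moves, so the order of the required stops is forced.
Route from c3: left to b3, 2× up (reaching b1), left to a1, down to a2 — 5 moves in all.
Check: all required cells visited; 5 ≤ 5 moves.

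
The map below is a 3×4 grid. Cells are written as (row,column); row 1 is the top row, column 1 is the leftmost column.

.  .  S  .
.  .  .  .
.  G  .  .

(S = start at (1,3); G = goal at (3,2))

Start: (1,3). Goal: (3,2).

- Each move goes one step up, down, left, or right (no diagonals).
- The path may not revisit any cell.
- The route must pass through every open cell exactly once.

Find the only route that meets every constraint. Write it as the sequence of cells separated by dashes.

(1,3) - (1,4) - (2,4) - (3,4) - (3,3) - (2,3) - (2,2) - (1,2) - (1,1) - (2,1) - (3,1) - (3,2)

Need to visit all 12 open cells exactly once, starting at (1,3) and ending at (3,2).
Route from (1,3): right 1 to (1,4), down 2 to (3,4), left 1 to (3,3), up 1 to (2,3), left 1 to (2,2), up 1 to (1,2), left 1 to (1,1), down 2 to (3,1), right 1 to (3,2) — 11 moves in all.
Check: all 12 open cells covered.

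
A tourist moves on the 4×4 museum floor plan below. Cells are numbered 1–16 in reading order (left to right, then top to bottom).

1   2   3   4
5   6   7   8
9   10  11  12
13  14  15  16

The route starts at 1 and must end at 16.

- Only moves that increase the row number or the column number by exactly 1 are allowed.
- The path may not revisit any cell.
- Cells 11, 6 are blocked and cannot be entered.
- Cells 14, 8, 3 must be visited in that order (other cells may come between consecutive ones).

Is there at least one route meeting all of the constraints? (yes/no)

8 lies above 14, so going from 14 to 8 would need an upward move — but moves only go right/down, so 14 cannot be visited before 8.

no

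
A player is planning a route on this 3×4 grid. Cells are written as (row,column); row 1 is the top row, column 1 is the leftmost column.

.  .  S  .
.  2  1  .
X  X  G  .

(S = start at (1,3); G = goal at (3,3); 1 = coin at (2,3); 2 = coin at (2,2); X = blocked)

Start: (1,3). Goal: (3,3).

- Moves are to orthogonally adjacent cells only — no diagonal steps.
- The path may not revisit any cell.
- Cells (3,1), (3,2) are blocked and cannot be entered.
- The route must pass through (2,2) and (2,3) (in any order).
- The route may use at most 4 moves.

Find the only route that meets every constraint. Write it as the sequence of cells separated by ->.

Any route must reach (2,2) and (2,3) and still end at (3,3) within 4 moves, so the order of the required stops is forced.
Route from (1,3): left 1 to (1,2), down 1 to (2,2), right 1 to (2,3), down 1 to (3,3) — 4 moves in all.
Check: all required cells visited; 4 ≤ 4 moves.

(1,3) -> (1,2) -> (2,2) -> (2,3) -> (3,3)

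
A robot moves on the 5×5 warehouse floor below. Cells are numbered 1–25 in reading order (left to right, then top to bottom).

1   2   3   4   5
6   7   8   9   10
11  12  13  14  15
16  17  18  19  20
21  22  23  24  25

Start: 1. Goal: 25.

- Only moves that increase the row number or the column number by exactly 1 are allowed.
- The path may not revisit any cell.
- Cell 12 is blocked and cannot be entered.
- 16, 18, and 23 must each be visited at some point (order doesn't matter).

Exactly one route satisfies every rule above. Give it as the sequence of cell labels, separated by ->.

Moves only go right or down, so the column and row indices never decrease.
Route from 1: 3× down (reaching 16), 2× right (reaching 18), down to 23, 2× right (reaching 25) — 8 moves in all.
Check: all required cells visited.

1 -> 6 -> 11 -> 16 -> 17 -> 18 -> 23 -> 24 -> 25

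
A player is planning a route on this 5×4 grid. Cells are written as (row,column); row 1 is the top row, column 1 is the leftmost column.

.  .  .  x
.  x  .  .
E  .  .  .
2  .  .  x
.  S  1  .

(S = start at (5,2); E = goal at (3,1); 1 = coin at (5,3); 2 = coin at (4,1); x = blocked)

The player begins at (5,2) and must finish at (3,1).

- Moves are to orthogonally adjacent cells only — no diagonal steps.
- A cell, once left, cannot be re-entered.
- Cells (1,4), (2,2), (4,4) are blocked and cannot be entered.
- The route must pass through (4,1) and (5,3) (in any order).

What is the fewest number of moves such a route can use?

Any route passes through (4,1) and (5,3) in some order between (5,2) and (3,1). Summing Manhattan distances along each leg and taking the cheapest ordering ((5,2) → (5,3) → (4,1) → (3,1)) gives a lower bound of 1 + 3 + 1 = 5 moves.
A route of 5 moves achieves this: (5,2) → (5,3) → (4,3) → (4,2) → (4,1) → (3,1).
Since 5 matches the lower bound, it is optimal.

5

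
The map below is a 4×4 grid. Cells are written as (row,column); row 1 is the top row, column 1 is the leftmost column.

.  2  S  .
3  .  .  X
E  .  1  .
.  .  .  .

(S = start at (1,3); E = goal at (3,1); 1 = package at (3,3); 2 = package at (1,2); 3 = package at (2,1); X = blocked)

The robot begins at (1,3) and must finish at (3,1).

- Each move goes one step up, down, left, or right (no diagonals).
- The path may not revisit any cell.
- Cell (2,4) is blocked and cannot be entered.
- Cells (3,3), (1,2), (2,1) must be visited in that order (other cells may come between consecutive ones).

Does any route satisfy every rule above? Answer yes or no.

yes

One route that works: (1,3) → (2,3) → (3,3) → (3,2) → (2,2) → (1,2) → (1,1) → (2,1) → (3,1).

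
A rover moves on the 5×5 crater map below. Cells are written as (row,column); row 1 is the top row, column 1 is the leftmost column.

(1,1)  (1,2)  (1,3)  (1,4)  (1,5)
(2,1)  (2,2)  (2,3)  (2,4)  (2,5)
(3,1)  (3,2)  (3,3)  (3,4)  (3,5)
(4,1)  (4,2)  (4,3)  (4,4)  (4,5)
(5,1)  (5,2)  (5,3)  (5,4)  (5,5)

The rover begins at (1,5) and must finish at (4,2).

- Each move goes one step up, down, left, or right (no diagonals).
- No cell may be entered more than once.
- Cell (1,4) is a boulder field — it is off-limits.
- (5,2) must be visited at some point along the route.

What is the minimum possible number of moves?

Any route passes through (5,2) somewhere between (1,5) and (4,2). Summing Manhattan distances along the two legs ((1,5) → (5,2) → (4,2)) gives a lower bound of 7 + 1 = 8 moves.
A route of 8 moves achieves this: (1,5) → (2,5) → (3,5) → (4,5) → (5,5) → (5,4) → (5,3) → (5,2) → (4,2).
Since 8 matches the lower bound, it is optimal.

8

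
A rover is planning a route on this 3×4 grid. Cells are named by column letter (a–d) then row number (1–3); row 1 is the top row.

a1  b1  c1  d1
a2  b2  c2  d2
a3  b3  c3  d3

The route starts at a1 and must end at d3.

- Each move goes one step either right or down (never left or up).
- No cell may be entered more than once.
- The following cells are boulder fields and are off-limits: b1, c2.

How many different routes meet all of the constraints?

2

A right/down-only route from a1 to d3 makes exactly 2 down-moves and 3 right-moves in some order.
With no other constraints that would be C(5,2) = 10 routes.
Subtract routes through each blocked cell (inclusion–exclusion for overlaps): − through b1: 6 − through c2: 6 + through b1&c2: 4 → 2.
That gives 2 routes.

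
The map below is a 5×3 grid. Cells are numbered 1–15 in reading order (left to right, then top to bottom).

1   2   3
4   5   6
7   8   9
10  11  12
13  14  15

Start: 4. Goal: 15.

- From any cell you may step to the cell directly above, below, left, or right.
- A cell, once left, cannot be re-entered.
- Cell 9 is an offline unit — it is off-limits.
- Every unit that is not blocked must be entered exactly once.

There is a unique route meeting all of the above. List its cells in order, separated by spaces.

Need to visit all 14 open cells exactly once, starting at 4 and ending at 15.
Route from 4: up 1 to 1, right 2 to 3, down 1 to 6, left 1 to 5, down 1 to 8, left 1 to 7, down 2 to 13, right 1 to 14, up 1 to 11, right 1 to 12, down 1 to 15 — 13 moves in all.
Check: all 14 open cells covered.

4 1 2 3 6 5 8 7 10 13 14 11 12 15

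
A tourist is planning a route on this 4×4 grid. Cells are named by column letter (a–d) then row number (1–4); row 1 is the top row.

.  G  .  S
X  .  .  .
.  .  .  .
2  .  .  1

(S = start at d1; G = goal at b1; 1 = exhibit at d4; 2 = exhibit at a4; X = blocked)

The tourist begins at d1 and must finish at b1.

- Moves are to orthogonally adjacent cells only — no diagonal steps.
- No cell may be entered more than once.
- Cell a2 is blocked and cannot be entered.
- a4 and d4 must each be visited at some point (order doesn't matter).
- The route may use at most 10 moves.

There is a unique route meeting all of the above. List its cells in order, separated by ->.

d1 -> d2 -> d3 -> d4 -> c4 -> b4 -> a4 -> a3 -> b3 -> b2 -> b1

The 10-move cap with required stops at a4, d4 leaves no slack for detours.
Route from d1: down 3 to d4, left 3 to a4, up 1 to a3, right 1 to b3, up 2 to b1 — 10 moves in all.
Check: all required cells visited; 10 ≤ 10 moves.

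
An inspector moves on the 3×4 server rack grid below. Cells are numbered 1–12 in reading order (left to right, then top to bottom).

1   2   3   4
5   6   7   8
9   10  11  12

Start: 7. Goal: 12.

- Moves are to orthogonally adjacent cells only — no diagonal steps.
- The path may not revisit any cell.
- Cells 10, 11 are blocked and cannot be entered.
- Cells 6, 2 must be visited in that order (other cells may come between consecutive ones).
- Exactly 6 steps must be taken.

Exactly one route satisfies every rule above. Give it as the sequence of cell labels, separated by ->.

The waypoints must appear in the order 6, 2, with no cell reused.
Route from 7: left 1 to 6, up 1 to 2, right 2 to 4, down 2 to 12 — 6 moves in all.
Check: order respected (6 at step 1, 2 at step 2); 6 moves as required.

7 -> 6 -> 2 -> 3 -> 4 -> 8 -> 12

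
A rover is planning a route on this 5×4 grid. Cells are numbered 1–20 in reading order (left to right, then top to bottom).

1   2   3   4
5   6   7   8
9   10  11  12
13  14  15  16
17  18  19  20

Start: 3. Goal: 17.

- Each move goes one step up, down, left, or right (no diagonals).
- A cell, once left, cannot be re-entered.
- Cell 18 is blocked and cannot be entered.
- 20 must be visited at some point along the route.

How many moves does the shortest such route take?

Any route passes through 20 somewhere between 3 and 17. Summing Manhattan distances along the two legs (3 → 20 → 17) gives a lower bound of 5 + 3 = 8 moves.
That bound ignores the blocked cells. Measuring each leg by the fewest moves that actually steer around them (3→20: 5; 20→17: 5) raises the lower bound to 10.
A route of 10 moves exists: 3 → 7 → 11 → 12 → 16 → 20 → 19 → 15 → 14 → 13 → 17.
Since 10 matches that lower bound, it is optimal.

10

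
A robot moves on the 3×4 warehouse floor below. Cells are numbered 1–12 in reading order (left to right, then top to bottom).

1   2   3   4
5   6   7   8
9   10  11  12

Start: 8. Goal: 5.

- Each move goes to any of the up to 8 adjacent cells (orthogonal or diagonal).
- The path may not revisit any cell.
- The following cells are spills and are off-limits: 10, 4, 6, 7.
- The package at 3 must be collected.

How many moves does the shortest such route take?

3

Any route passes through 3 somewhere between 8 and 5. Summing Chebyshev distances along the two legs (8 → 3 → 5) gives a lower bound of 1 + 2 = 3 moves.
A route of 3 moves achieves this: 8 → 3 → 2 → 5.
Since 3 matches the lower bound, it is optimal.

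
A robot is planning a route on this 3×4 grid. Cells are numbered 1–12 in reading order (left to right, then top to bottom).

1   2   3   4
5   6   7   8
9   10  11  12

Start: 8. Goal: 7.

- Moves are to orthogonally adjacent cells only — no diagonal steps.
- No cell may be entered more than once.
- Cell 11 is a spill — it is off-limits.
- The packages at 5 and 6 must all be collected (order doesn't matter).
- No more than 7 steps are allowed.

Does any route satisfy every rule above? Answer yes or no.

One route that works: 8 → 4 → 3 → 2 → 1 → 5 → 6 → 7.

yes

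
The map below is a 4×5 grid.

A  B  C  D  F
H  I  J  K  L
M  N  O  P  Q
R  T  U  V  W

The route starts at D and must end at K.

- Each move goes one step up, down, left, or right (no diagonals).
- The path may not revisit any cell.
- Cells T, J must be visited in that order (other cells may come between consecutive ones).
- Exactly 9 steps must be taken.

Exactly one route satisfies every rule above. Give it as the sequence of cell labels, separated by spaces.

The waypoints must appear in the order T, J, with no cell reused.
Route from D: 2× left (reaching B), 3× down (reaching T), right to U, 2× up (reaching J), right to K — 9 moves in all.
Check: order respected (T at step 5, J at step 8); 9 moves as required.

D C B I N T U O J K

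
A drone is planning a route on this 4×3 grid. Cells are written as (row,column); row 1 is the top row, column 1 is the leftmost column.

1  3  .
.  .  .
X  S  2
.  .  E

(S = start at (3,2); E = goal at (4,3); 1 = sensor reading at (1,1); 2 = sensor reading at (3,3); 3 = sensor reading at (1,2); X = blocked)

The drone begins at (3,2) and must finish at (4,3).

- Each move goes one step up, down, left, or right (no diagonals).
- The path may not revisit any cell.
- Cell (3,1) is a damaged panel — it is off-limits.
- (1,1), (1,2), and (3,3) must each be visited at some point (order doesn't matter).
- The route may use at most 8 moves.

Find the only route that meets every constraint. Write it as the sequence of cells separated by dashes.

(3,2) - (2,2) - (2,1) - (1,1) - (1,2) - (1,3) - (2,3) - (3,3) - (4,3)

The budget equals the shortest possible length, so every move has to be on a shortest route through the required cells.
Route from (3,2): up 1 to (2,2), left 1 to (2,1), up 1 to (1,1), right 2 to (1,3), down 3 to (4,3) — 8 moves in all.
Check: all required cells visited; 8 ≤ 8 moves.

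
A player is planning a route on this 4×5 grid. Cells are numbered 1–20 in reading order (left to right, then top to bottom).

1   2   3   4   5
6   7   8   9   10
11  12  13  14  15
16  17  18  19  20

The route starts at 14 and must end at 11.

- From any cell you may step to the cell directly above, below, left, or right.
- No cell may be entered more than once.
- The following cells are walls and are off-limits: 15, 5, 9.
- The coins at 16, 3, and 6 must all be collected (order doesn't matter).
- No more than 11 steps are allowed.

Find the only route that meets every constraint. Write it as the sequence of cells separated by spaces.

14 13 8 3 2 1 6 7 12 17 16 11

The 11-move cap with required stops at 16, 3, 6 leaves no slack for detours.
Route from 14: left to 13, 2× up (reaching 3), 2× left (reaching 1), down to 6, right to 7, 2× down (reaching 17), left to 16, up to 11 — 11 moves in all.
Check: all required cells visited; 11 ≤ 11 moves.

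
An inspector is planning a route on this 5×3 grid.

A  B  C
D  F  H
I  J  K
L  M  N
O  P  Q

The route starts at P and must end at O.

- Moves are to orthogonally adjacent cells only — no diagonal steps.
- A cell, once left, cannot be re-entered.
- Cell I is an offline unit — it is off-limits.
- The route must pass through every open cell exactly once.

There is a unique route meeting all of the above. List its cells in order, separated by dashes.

P - Q - N - K - H - C - B - A - D - F - J - M - L - O

Need to visit all 14 open cells exactly once, starting at P and ending at O.
Route from P: right to Q, 4× up (reaching C), 2× left (reaching A), down to D, right to F, 2× down (reaching M), left to L, down to O — 13 moves in all.
Check: all 14 open cells covered.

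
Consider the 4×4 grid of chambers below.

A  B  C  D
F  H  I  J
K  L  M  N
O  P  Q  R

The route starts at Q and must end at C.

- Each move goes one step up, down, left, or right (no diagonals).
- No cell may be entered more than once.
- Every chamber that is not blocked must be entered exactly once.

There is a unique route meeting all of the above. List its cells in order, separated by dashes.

Need to visit all 16 open cells exactly once, starting at Q and ending at C.
Route from Q: right to R, up to N, 2× left (reaching L), down to P, left to O, 3× up (reaching A), right to B, down to H, 2× right (reaching J), up to D, left to C — 15 moves in all.
Check: all 16 open cells covered.

Q - R - N - M - L - P - O - K - F - A - B - H - I - J - D - C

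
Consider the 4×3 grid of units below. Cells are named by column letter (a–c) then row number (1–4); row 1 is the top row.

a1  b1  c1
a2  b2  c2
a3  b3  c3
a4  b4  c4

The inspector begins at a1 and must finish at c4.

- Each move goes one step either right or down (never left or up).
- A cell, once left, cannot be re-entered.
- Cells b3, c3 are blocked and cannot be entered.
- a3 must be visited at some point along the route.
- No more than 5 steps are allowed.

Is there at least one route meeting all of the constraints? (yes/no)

yes

One route that works: a1 → a2 → a3 → a4 → b4 → c4.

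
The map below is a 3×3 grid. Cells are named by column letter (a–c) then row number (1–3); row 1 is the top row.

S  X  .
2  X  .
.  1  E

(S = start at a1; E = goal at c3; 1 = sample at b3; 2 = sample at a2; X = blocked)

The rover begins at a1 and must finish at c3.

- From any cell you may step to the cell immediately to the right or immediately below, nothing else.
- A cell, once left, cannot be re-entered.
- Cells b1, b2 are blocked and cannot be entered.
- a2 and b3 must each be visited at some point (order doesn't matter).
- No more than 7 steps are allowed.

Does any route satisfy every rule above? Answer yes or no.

One route that works: a1 → a2 → a3 → b3 → c3.

yes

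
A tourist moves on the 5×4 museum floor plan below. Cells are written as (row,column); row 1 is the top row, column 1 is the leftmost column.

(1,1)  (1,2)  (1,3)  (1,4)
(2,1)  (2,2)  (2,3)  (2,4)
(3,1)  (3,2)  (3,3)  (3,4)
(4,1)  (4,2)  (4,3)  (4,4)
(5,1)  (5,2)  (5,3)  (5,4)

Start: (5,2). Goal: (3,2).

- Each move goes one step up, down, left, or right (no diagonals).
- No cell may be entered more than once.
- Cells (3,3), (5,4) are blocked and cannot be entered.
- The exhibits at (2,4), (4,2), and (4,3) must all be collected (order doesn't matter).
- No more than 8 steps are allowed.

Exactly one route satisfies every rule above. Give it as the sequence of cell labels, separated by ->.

(5,2) -> (4,2) -> (4,3) -> (4,4) -> (3,4) -> (2,4) -> (2,3) -> (2,2) -> (3,2)

The budget equals the shortest possible length, so every move has to be on a shortest route through the required cells.
Route from (5,2): up to (4,2), 2× right (reaching (4,4)), 2× up (reaching (2,4)), 2× left (reaching (2,2)), down to (3,2) — 8 moves in all.
Check: all required cells visited; 8 ≤ 8 moves.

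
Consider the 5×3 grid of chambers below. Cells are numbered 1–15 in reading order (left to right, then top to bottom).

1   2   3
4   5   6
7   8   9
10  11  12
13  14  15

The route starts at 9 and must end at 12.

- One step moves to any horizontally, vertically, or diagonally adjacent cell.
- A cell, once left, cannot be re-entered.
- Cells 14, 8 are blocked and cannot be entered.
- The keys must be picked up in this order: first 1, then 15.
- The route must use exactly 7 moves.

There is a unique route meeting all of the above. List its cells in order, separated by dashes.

The waypoints must appear in the order 1, 15, with no cell reused.
Route from 9: 2× up-left (reaching 1), 2× down (reaching 7), 2× down-right (reaching 15), up to 12 — 7 moves in all.
Check: order respected (1 at step 2, 15 at step 6); 7 moves as required.

9 - 5 - 1 - 4 - 7 - 11 - 15 - 12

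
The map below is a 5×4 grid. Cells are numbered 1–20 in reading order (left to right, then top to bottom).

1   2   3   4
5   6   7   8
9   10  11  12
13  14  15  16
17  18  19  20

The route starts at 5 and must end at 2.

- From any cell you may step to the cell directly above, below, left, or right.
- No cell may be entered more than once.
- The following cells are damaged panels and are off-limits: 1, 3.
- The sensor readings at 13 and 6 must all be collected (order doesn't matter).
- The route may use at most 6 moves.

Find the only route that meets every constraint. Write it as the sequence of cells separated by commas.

The 6-move cap with required stops at 13, 6 leaves no slack for detours.
Route from 5: down 2 to 13, right 1 to 14, up 3 to 2 — 6 moves in all.
Check: all required cells visited; 6 ≤ 6 moves.

5, 9, 13, 14, 10, 6, 2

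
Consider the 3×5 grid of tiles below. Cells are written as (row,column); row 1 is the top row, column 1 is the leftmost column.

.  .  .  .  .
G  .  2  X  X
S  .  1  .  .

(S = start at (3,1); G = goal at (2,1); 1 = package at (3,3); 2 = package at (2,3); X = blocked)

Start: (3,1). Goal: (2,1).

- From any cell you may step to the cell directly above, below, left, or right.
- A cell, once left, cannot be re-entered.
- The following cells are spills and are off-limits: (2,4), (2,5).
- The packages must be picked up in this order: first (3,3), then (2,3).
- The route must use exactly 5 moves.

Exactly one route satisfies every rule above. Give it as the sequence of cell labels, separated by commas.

(3,1), (3,2), (3,3), (2,3), (2,2), (2,1)

The waypoints must appear in the order (3,3), (2,3), with no cell reused.
Route from (3,1): 2× right (reaching (3,3)), up to (2,3), 2× left (reaching (2,1)) — 5 moves in all.
Check: order respected (1 at step 2, 2 at step 3); 5 moves as required.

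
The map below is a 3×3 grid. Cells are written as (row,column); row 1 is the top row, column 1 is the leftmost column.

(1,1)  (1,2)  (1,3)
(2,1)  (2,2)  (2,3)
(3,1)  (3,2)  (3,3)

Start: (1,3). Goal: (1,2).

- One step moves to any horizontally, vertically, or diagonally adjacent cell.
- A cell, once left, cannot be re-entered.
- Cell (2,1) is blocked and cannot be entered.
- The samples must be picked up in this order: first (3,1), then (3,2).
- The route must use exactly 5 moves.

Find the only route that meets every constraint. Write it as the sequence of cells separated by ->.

The waypoints must appear in the order (3,1), (3,2), with no cell reused.
Route from (1,3): 2× down-left (reaching (3,1)), right to (3,2), up-right to (2,3), up-left to (1,2) — 5 moves in all.
Check: order respected ((3,1) at step 2, (3,2) at step 3); 5 moves as required.

(1,3) -> (2,2) -> (3,1) -> (3,2) -> (2,3) -> (1,2)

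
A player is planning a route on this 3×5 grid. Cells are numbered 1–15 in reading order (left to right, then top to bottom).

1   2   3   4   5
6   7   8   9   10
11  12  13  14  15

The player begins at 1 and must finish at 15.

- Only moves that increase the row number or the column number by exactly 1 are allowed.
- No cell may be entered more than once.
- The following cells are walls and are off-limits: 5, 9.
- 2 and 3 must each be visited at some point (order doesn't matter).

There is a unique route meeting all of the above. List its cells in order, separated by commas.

1, 2, 3, 8, 13, 14, 15

Moves only go right or down, so the column and row indices never decrease.
Route from 1: 2× right (reaching 3), 2× down (reaching 13), 2× right (reaching 15) — 6 moves in all.
Check: all required cells visited.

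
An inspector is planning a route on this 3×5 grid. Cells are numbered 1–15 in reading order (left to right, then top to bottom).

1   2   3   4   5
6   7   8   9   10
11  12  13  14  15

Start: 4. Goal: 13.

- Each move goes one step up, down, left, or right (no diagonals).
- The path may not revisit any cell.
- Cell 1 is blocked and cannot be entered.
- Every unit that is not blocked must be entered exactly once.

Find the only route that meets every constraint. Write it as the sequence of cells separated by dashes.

4 - 5 - 10 - 15 - 14 - 9 - 8 - 3 - 2 - 7 - 6 - 11 - 12 - 13

Need to visit all 14 open cells exactly once, starting at 4 and ending at 13.
Cell 6 has only two open neighbours (11 and 7), so the path must pass straight through it: one of those is the cell it's entered from and the other is where it exits.
Route from 4: right to 5, 2× down (reaching 15), left to 14, up to 9, left to 8, up to 3, left to 2, down to 7, left to 6, down to 11, 2× right (reaching 13) — 13 moves in all.
Check: all 14 open cells covered.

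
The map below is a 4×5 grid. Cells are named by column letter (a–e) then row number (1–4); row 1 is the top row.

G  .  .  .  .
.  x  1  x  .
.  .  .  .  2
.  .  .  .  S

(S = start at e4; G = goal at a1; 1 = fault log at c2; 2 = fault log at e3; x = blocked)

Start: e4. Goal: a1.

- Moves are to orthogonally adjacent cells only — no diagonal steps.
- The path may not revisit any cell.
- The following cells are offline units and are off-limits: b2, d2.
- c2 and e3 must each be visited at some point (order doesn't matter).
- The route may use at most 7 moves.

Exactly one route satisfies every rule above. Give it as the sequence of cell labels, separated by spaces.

e4 e3 d3 c3 c2 c1 b1 a1

Any route must reach c2 and e3 and still end at a1 within 7 moves, so the order of the required stops is forced.
Route from e4: up 1 to e3, left 2 to c3, up 2 to c1, left 2 to a1 — 7 moves in all.
Check: all required cells visited; 7 ≤ 7 moves.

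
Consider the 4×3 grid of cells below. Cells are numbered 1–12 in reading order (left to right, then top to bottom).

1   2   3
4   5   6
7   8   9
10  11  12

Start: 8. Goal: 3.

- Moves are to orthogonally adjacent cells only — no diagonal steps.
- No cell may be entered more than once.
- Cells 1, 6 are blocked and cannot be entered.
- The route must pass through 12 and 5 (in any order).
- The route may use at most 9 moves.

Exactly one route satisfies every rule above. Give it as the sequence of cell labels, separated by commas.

Any route must reach 12 and 5 and still end at 3 within 9 moves, so the order of the required stops is forced.
Route from 8: right to 9, down to 12, 2× left (reaching 10), 2× up (reaching 4), right to 5, up to 2, right to 3 — 9 moves in all.
Check: all required cells visited; 9 ≤ 9 moves.

8, 9, 12, 11, 10, 7, 4, 5, 2, 3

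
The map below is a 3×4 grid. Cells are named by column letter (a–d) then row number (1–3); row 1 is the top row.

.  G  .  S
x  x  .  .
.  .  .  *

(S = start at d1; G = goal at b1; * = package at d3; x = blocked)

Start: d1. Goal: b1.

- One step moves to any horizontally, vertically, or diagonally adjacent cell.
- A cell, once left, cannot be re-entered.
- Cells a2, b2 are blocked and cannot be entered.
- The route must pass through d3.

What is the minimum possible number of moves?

Any route passes through d3 somewhere between d1 and b1. Summing Chebyshev distances along the two legs (d1 → d3 → b1) gives a lower bound of 2 + 2 = 4 moves.
A route of 4 moves achieves this: d1 → d2 → d3 → c2 → b1.
Since 4 matches the lower bound, it is optimal.

4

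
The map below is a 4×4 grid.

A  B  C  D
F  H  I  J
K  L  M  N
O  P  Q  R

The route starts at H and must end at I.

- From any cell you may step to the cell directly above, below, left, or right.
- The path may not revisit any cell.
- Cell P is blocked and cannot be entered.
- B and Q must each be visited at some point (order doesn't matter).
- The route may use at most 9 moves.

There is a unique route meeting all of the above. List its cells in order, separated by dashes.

The 9-move cap with required stops at B, Q leaves no slack for detours.
Route from H: up 1 to B, right 2 to D, down 3 to R, left 1 to Q, up 2 to I — 9 moves in all.
Check: all required cells visited; 9 ≤ 9 moves.

H - B - C - D - J - N - R - Q - M - I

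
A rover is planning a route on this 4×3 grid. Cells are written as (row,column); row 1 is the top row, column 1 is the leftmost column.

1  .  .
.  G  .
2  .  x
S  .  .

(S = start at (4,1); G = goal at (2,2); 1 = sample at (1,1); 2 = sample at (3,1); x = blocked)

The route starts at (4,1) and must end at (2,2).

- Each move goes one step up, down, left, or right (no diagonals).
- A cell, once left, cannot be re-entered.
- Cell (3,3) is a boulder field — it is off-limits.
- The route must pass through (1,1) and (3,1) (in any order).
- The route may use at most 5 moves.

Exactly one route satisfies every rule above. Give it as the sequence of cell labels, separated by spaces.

The 5-move cap with required stops at (1,1), (3,1) leaves no slack for detours.
Route from (4,1): up 3 to (1,1), right 1 to (1,2), down 1 to (2,2) — 5 moves in all.
Check: all required cells visited; 5 ≤ 5 moves.

(4,1) (3,1) (2,1) (1,1) (1,2) (2,2)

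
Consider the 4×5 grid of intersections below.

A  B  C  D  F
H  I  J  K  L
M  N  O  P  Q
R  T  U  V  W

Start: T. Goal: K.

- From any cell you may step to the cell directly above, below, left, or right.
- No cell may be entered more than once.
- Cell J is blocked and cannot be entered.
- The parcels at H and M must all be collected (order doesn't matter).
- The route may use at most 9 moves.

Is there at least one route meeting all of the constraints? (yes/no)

yes

One route that works: T → N → M → H → A → B → C → D → K.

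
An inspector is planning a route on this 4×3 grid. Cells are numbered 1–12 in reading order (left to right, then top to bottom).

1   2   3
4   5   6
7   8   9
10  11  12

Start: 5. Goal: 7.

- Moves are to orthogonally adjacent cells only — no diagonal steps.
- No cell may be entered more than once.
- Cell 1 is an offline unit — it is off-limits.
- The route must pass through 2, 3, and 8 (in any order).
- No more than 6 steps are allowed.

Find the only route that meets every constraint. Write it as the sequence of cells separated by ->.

5 -> 2 -> 3 -> 6 -> 9 -> 8 -> 7

Any route must reach 2, 3, and 8 and still end at 7 within 6 moves, so the order of the required stops is forced.
Route from 5: up 1 to 2, right 1 to 3, down 2 to 9, left 2 to 7 — 6 moves in all.
Check: all required cells visited; 6 ≤ 6 moves.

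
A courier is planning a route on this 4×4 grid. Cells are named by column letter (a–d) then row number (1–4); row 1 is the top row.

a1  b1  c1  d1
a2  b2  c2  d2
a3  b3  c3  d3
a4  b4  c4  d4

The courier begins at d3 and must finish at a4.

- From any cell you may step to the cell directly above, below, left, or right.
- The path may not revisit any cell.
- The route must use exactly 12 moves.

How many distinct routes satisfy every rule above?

Need simple routes of exactly 12 moves from d3 to a4 (Manhattan distance 4, so 4 moves are spent on a detour and 4 undoing it).
Branch systematically from the start, pruning whenever the remaining move budget drops below the Manhattan distance to a4 or differs from it in parity. Grouping the completions by first move — via d2: 16; via d4: 14; via c3: 6 — and summing: 16 + 14 + 6 = 36.
That gives 36 routes.

36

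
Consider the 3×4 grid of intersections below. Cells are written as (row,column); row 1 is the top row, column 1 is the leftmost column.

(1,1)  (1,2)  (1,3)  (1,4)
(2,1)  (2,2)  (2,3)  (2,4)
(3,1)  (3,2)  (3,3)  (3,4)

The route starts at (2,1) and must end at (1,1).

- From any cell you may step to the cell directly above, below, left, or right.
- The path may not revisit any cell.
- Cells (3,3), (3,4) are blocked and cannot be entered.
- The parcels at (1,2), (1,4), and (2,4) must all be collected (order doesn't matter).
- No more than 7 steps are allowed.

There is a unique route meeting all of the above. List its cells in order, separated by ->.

The 7-move cap with required stops at (1,2), (1,4), (2,4) leaves no slack for detours.
Route from (2,1): right 3 to (2,4), up 1 to (1,4), left 3 to (1,1) — 7 moves in all.
Check: all required cells visited; 7 ≤ 7 moves.

(2,1) -> (2,2) -> (2,3) -> (2,4) -> (1,4) -> (1,3) -> (1,2) -> (1,1)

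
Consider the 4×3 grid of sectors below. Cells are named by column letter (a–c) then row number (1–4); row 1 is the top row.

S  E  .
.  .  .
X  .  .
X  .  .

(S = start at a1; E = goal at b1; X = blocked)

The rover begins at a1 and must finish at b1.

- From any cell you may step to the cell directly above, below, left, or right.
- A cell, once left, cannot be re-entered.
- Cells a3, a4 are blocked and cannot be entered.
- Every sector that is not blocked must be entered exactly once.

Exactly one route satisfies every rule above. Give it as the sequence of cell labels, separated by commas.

Need to visit all 10 open cells exactly once, starting at a1 and ending at b1.
Cell c4 has only two open neighbours (c3 and b4), so the path must pass straight through it: one of those is the cell it's entered from and the other is where it exits.
Route from a1: down 1 to a2, right 1 to b2, down 2 to b4, right 1 to c4, up 3 to c1, left 1 to b1 — 9 moves in all.
Check: all 10 open cells covered.

a1, a2, b2, b3, b4, c4, c3, c2, c1, b1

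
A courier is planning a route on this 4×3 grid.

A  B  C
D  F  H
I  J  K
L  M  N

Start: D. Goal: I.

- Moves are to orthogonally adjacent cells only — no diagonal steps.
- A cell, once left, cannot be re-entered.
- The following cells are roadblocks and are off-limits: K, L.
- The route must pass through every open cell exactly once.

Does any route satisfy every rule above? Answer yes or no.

no

Cell N has only one open neighbour but is neither the start nor the goal, so a Hamiltonian route would have to both enter and leave it through the same neighbour — impossible without revisiting.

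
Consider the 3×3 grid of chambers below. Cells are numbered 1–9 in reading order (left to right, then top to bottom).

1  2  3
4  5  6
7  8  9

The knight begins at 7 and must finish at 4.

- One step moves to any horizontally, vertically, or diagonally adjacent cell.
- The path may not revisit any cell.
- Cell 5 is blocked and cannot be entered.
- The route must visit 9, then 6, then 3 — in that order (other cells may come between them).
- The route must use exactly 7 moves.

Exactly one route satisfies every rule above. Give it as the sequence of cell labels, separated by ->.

7 -> 8 -> 9 -> 6 -> 3 -> 2 -> 1 -> 4

The waypoints must appear in the order 9, 6, 3, with no cell reused.
Route from 7: 2× right (reaching 9), 2× up (reaching 3), 2× left (reaching 1), down to 4 — 7 moves in all.
Check: order respected (9 at step 2, 6 at step 3, 3 at step 4); 7 moves as required.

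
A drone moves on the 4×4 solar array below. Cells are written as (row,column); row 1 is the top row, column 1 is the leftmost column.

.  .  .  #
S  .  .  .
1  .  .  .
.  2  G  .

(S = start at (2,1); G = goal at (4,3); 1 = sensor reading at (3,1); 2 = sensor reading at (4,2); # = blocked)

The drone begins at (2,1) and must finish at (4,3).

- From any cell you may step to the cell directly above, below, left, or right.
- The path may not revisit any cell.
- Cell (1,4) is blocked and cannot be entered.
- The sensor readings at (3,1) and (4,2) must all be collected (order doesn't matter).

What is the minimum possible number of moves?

4

Any route passes through (3,1) and (4,2) in some order between (2,1) and (4,3). Summing Manhattan distances along each leg and taking the cheapest ordering ((2,1) → (3,1) → (4,2) → (4,3)) gives a lower bound of 1 + 2 + 1 = 4 moves.
A route of 4 moves achieves this: (2,1) → (3,1) → (4,1) → (4,2) → (4,3).
Since 4 matches the lower bound, it is optimal.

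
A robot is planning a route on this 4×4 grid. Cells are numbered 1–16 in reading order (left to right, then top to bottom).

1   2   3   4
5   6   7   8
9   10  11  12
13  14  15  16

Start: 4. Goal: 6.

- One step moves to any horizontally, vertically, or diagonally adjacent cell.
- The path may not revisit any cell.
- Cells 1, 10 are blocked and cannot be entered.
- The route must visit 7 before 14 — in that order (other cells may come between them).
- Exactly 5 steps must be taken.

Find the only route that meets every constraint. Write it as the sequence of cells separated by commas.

The waypoints must appear in the order 7, 14, with no cell reused.
Route from 4: down-left 1 to 7, down 1 to 11, down-left 1 to 14, up-left 1 to 9, up-right 1 to 6 — 5 moves in all.
Check: order respected (7 at step 1, 14 at step 3); 5 moves as required.

4, 7, 11, 14, 9, 6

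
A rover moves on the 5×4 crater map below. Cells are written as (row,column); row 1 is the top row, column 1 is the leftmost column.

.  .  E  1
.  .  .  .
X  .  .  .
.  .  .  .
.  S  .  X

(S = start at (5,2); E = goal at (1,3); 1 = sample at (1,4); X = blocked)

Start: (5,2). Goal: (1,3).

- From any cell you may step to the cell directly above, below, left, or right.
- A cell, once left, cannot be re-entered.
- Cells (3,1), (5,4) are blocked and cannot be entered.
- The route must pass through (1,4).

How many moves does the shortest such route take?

7

Any route passes through (1,4) somewhere between (5,2) and (1,3). Summing Manhattan distances along the two legs ((5,2) → (1,4) → (1,3)) gives a lower bound of 6 + 1 = 7 moves.
A route of 7 moves achieves this: (5,2) → (4,2) → (3,2) → (2,2) → (2,3) → (2,4) → (1,4) → (1,3).
Since 7 matches the lower bound, it is optimal.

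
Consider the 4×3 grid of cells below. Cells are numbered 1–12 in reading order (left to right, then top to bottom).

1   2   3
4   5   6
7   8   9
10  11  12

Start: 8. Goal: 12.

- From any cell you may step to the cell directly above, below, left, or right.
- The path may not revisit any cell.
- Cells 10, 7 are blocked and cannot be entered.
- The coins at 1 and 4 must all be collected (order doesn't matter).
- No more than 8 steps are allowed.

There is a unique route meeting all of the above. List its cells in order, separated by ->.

The budget equals the shortest possible length, so every move has to be on a shortest route through the required cells.
Route from 8: up to 5, left to 4, up to 1, 2× right (reaching 3), 3× down (reaching 12) — 8 moves in all.
Check: all required cells visited; 8 ≤ 8 moves.

8 -> 5 -> 4 -> 1 -> 2 -> 3 -> 6 -> 9 -> 12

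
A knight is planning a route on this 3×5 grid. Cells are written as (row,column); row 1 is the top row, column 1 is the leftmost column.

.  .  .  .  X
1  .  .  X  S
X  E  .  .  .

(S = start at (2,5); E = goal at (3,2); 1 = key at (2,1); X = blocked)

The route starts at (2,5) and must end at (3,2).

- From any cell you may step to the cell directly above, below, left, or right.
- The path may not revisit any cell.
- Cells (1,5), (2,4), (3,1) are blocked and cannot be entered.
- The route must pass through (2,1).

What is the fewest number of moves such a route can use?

Any route passes through (2,1) somewhere between (2,5) and (3,2). Summing Manhattan distances along the two legs ((2,5) → (2,1) → (3,2)) gives a lower bound of 4 + 2 = 6 moves.
That bound ignores the blocked cells. Measuring each leg by the fewest moves that actually steer around them ((2,5)→(2,1): 6; (2,1)→(3,2): 2) raises the lower bound to 8.
The shortest route satisfying every rule uses 10 moves: (2,5) → (3,5) → (3,4) → (3,3) → (2,3) → (1,3) → (1,2) → (1,1) → (2,1) → (2,2) → (3,2).
The no-revisit rule (legs can't share cells) pushes the minimum above the 8-move bound; an exhaustive check rules out every length from 8 to 9, leaving 10 as the minimum.

10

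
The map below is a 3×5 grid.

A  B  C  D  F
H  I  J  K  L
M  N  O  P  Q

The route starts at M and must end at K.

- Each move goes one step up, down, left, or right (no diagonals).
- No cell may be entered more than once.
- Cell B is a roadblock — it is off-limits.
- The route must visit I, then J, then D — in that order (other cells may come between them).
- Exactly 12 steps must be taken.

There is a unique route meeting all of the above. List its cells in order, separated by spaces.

M H I N O J C D F L Q P K

The waypoints must appear in the order I, J, D, with no cell reused.
Route from M: up 1 to H, right 1 to I, down 1 to N, right 1 to O, up 2 to C, right 2 to F, down 2 to Q, left 1 to P, up 1 to K — 12 moves in all.
Check: order respected (I at step 2, J at step 5, D at step 7); 12 moves as required.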